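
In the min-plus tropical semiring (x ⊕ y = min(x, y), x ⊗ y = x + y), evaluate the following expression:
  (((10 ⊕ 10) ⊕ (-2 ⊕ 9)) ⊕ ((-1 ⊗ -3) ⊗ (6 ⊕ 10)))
(((10 ⊕ 10) ⊕ (-2 ⊕ 9)) ⊕ ((-1 ⊗ -3) ⊗ (6 ⊕ 10))) = -2

Expand innermost to outermost. Recall ⊕ takes the minimum of its arguments and ⊗ takes their sum. Working out the expression (((10 ⊕ 10) ⊕ (-2 ⊕ 9)) ⊕ ((-1 ⊗ -3) ⊗ (6 ⊕ 10))) gives -2.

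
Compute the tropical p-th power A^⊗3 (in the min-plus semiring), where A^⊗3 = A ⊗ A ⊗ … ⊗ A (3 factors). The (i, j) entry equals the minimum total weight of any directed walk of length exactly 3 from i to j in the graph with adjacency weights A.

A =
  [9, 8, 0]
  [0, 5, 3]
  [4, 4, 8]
A^⊗3 =
  [4, 9, 4]
  [4, 4, 5]
  [8, 8, 4]

Each entry (A^⊗3)_ij equals the minimum over all length-3 walks i = v_0 → v_1 → … → v_3 = j of Σ_t A[v_t][v_{t+1}]. For example, for (i, j) = (0, 2) we minimise over 9 possible intermediate vertex sequences; the minimum is 4, attained along the walk 0 → 2 → 0 → 2.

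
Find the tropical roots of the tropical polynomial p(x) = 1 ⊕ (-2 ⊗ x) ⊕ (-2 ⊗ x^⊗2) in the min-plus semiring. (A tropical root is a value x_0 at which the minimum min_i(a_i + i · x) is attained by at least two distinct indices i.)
Roots: {0, 3}

Each tropical root is a break point of the lower envelope of the lines y = a_i + i · x (there are 3 lines, with slopes 0, 1, ..., 2). Only the lines that attain the minimum somewhere contribute to roots; other lines are dominated. Here the surviving (envelope) indices are i = 2, i = 1, i = 0.
Intersections between consecutive envelope lines give the roots: for adjacent envelope indices i < j the intersection is x = (a_i − a_j) / (j − i). Reading off the sorted break points: {0, 3}.
Verification: at each break x_0, at least two indices attain the minimum of min_i(a_i + i · x_0).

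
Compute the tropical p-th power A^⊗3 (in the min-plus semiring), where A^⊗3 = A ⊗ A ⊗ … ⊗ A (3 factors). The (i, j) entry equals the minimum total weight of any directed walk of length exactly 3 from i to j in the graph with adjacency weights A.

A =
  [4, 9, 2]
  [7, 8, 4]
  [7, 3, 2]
A^⊗3 =
  [11, 7, 6]
  [13, 9, 8]
  [11, 7, 6]

Each entry (A^⊗3)_ij equals the minimum over all length-3 walks i = v_0 → v_1 → … → v_3 = j of Σ_t A[v_t][v_{t+1}]. For example, for (i, j) = (0, 2) we minimise over 9 possible intermediate vertex sequences; the minimum is 6, attained along the walk 0 → 2 → 2 → 2.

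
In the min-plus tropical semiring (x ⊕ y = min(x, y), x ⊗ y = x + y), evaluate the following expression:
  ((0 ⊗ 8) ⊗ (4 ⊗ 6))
((0 ⊗ 8) ⊗ (4 ⊗ 6)) = 18

Expand innermost to outermost. Recall ⊕ takes the minimum of its arguments and ⊗ takes their sum. Working out the expression ((0 ⊗ 8) ⊗ (4 ⊗ 6)) gives 18.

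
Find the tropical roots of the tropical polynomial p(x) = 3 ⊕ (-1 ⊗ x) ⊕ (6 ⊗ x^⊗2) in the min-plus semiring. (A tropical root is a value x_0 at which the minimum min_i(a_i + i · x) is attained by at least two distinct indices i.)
Roots: {-7, 4}

Each tropical root is a break point of the lower envelope of the lines y = a_i + i · x (there are 3 lines, with slopes 0, 1, ..., 2). Only the lines that attain the minimum somewhere contribute to roots; other lines are dominated. Here the surviving (envelope) indices are i = 2, i = 1, i = 0.
Intersections between consecutive envelope lines give the roots: for adjacent envelope indices i < j the intersection is x = (a_i − a_j) / (j − i). Reading off the sorted break points: {-7, 4}.
Verification: at each break x_0, at least two indices attain the minimum of min_i(a_i + i · x_0).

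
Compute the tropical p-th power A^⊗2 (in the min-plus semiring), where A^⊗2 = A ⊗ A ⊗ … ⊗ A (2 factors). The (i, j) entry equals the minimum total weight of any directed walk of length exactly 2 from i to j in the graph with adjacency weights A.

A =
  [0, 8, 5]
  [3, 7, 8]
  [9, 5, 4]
A^⊗2 =
  [0, 8, 5]
  [3, 11, 8]
  [8, 9, 8]

Each entry (A^⊗2)_ij equals the minimum over all length-2 walks i = v_0 → v_1 → … → v_2 = j of Σ_t A[v_t][v_{t+1}]. For example, for (i, j) = (0, 2) we minimise over 3 possible intermediate vertex sequences; the minimum is 5, attained along the walk 0 → 0 → 2.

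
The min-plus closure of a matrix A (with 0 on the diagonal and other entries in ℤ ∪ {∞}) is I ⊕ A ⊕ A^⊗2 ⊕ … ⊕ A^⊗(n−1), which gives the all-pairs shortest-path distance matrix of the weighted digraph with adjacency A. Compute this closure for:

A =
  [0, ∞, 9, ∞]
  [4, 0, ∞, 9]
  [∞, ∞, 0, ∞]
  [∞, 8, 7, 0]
Closure =
  [0, ∞, 9, ∞]
  [4, 0, 13, 9]
  [∞, ∞, 0, ∞]
  [12, 8, 7, 0]

This is the Floyd-Warshall all-pairs shortest-path computation. For each intermediate vertex k = 0, 1, …, 3, update dist[i][j] ← min(dist[i][j], dist[i][k] + dist[k][j]). The final matrix gives, for each (i, j), the minimum total weight of any directed path from i to j (possibly empty when i = j).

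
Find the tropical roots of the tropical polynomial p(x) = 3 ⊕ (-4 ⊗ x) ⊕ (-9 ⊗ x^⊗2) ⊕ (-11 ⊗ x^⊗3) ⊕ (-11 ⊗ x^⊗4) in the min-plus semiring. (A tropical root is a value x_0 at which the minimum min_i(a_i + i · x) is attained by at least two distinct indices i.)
Roots: {0, 2, 5, 7}

Each tropical root is a break point of the lower envelope of the lines y = a_i + i · x (there are 5 lines, with slopes 0, 1, ..., 4). Only the lines that attain the minimum somewhere contribute to roots; other lines are dominated. Here the surviving (envelope) indices are i = 4, i = 3, i = 2, i = 1, i = 0.
Intersections between consecutive envelope lines give the roots: for adjacent envelope indices i < j the intersection is x = (a_i − a_j) / (j − i). Reading off the sorted break points: {0, 2, 5, 7}.
Verification: at each break x_0, at least two indices attain the minimum of min_i(a_i + i · x_0).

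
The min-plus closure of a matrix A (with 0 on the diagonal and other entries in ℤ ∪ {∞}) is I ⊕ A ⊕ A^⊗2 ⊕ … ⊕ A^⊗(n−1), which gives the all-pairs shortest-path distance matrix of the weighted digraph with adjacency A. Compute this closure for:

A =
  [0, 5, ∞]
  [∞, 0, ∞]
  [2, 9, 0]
Closure =
  [0, 5, ∞]
  [∞, 0, ∞]
  [2, 7, 0]

This is the Floyd-Warshall all-pairs shortest-path computation. For each intermediate vertex k = 0, 1, …, 2, update dist[i][j] ← min(dist[i][j], dist[i][k] + dist[k][j]). The final matrix gives, for each (i, j), the minimum total weight of any directed path from i to j (possibly empty when i = j).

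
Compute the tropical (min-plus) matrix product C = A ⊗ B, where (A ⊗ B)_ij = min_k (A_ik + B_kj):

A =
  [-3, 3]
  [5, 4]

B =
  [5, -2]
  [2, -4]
A ⊗ B =
  [2, -5]
  [6, 0]

Apply the min-plus product entry-by-entry:
  C[0][0] = min over k of (A[0][0] + B[0][0] = -3 + 5 = 2, A[0][1] + B[1][0] = 3 + 2 = 5) = 2 (attained at k = 0)
  C[0][1] = min over k of (A[0][0] + B[0][1] = -3 + -2 = -5, A[0][1] + B[1][1] = 3 + -4 = -1) = -5 (attained at k = 0)
  C[1][0] = min over k of (A[1][0] + B[0][0] = 5 + 5 = 10, A[1][1] + B[1][0] = 4 + 2 = 6) = 6 (attained at k = 1)
  C[1][1] = min over k of (A[1][0] + B[0][1] = 5 + -2 = 3, A[1][1] + B[1][1] = 4 + -4 = 0) = 0 (attained at k = 1)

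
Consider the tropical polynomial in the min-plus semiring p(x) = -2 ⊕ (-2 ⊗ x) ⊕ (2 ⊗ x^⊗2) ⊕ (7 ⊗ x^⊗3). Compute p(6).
p(6) = -2

A tropical monomial a ⊗ x^⊗i evaluates to a + i · x. Evaluating each term at x = 6:
  Term 0 contributes -2 + 0 · 6 = -2
  Term 1 contributes -2 + 1 · 6 = 4
  Term 2 contributes 2 + 2 · 6 = 14
  Term 3 contributes 7 + 3 · 6 = 25
p(6) = ⊕ of these = min[-2, 4, 14, 25] = -2.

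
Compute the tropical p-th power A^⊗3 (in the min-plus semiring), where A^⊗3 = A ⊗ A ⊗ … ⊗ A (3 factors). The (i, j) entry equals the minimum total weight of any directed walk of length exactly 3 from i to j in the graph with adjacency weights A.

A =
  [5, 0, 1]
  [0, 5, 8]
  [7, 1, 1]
A^⊗3 =
  [2, 0, 1]
  [0, 2, 2]
  [2, 1, 2]

Each entry (A^⊗3)_ij equals the minimum over all length-3 walks i = v_0 → v_1 → … → v_3 = j of Σ_t A[v_t][v_{t+1}]. For example, for (i, j) = (0, 2) we minimise over 9 possible intermediate vertex sequences; the minimum is 1, attained along the walk 0 → 1 → 0 → 2.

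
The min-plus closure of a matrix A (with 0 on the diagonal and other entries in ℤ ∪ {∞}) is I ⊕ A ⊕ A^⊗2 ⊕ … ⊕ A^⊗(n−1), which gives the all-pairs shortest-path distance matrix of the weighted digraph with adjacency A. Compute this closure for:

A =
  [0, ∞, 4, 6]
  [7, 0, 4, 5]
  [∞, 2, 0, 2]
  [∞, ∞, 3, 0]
Closure =
  [0, 6, 4, 6]
  [7, 0, 4, 5]
  [9, 2, 0, 2]
  [12, 5, 3, 0]

This is the Floyd-Warshall all-pairs shortest-path computation. For each intermediate vertex k = 0, 1, …, 3, update dist[i][j] ← min(dist[i][j], dist[i][k] + dist[k][j]). The final matrix gives, for each (i, j), the minimum total weight of any directed path from i to j (possibly empty when i = j).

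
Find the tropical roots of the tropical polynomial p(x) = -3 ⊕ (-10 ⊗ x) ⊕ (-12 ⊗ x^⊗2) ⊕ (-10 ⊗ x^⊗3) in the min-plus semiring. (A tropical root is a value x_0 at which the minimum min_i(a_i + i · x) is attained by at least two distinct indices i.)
Roots: {-2, 2, 7}

Each tropical root is a break point of the lower envelope of the lines y = a_i + i · x (there are 4 lines, with slopes 0, 1, ..., 3). Only the lines that attain the minimum somewhere contribute to roots; other lines are dominated. Here the surviving (envelope) indices are i = 3, i = 2, i = 1, i = 0.
Intersections between consecutive envelope lines give the roots: for adjacent envelope indices i < j the intersection is x = (a_i − a_j) / (j − i). Reading off the sorted break points: {-2, 2, 7}.
Verification: at each break x_0, at least two indices attain the minimum of min_i(a_i + i · x_0).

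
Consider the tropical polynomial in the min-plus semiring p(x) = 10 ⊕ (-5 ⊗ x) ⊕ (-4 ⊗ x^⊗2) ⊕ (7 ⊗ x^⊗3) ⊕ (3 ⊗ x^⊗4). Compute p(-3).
p(-3) = -10

A tropical monomial a ⊗ x^⊗i evaluates to a + i · x. Evaluating each term at x = -3:
  Term 0 contributes 10 + 0 · -3 = 10
  Term 1 contributes -5 + 1 · -3 = -8
  Term 2 contributes -4 + 2 · -3 = -10
  Term 3 contributes 7 + 3 · -3 = -2
  Term 4 contributes 3 + 4 · -3 = -9
p(-3) = ⊕ of these = min[10, -8, -10, -2, -9] = -10.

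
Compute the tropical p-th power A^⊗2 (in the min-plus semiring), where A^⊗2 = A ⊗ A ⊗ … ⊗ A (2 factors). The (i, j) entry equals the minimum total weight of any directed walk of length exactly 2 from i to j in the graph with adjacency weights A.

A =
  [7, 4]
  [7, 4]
A^⊗2 =
  [11, 8]
  [11, 8]

Each entry (A^⊗2)_ij equals the minimum over all length-2 walks i = v_0 → v_1 → … → v_2 = j of Σ_t A[v_t][v_{t+1}]. For example, for (i, j) = (0, 1) we minimise over 2 possible intermediate vertex sequences; the minimum is 8, attained along the walk 0 → 1 → 1.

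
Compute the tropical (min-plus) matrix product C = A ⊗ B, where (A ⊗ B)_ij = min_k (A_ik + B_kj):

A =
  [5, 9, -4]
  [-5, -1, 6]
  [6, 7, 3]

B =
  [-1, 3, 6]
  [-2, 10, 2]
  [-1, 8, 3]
A ⊗ B =
  [-5, 4, -1]
  [-6, -2, 1]
  [2, 9, 6]

Apply the min-plus product entry-by-entry:
  C[0][0] = min over k of (A[0][0] + B[0][0] = 5 + -1 = 4, A[0][1] + B[1][0] = 9 + -2 = 7, A[0][2] + B[2][0] = -4 + -1 = -5) = -5 (attained at k = 2)
  C[0][1] = min over k of (A[0][0] + B[0][1] = 5 + 3 = 8, A[0][1] + B[1][1] = 9 + 10 = 19, A[0][2] + B[2][1] = -4 + 8 = 4) = 4 (attained at k = 2)
  C[0][2] = min over k of (A[0][0] + B[0][2] = 5 + 6 = 11, A[0][1] + B[1][2] = 9 + 2 = 11, A[0][2] + B[2][2] = -4 + 3 = -1) = -1 (attained at k = 2)
  C[1][0] = min over k of (A[1][0] + B[0][0] = -5 + -1 = -6, A[1][1] + B[1][0] = -1 + -2 = -3, A[1][2] + B[2][0] = 6 + -1 = 5) = -6 (attained at k = 0)
  C[1][1] = min over k of (A[1][0] + B[0][1] = -5 + 3 = -2, A[1][1] + B[1][1] = -1 + 10 = 9, A[1][2] + B[2][1] = 6 + 8 = 14) = -2 (attained at k = 0)
  C[1][2] = min over k of (A[1][0] + B[0][2] = -5 + 6 = 1, A[1][1] + B[1][2] = -1 + 2 = 1, A[1][2] + B[2][2] = 6 + 3 = 9) = 1 (attained at k = 0)
  C[2][0] = min over k of (A[2][0] + B[0][0] = 6 + -1 = 5, A[2][1] + B[1][0] = 7 + -2 = 5, A[2][2] + B[2][0] = 3 + -1 = 2) = 2 (attained at k = 2)
  C[2][1] = min over k of (A[2][0] + B[0][1] = 6 + 3 = 9, A[2][1] + B[1][1] = 7 + 10 = 17, A[2][2] + B[2][1] = 3 + 8 = 11) = 9 (attained at k = 0)
  C[2][2] = min over k of (A[2][0] + B[0][2] = 6 + 6 = 12, A[2][1] + B[1][2] = 7 + 2 = 9, A[2][2] + B[2][2] = 3 + 3 = 6) = 6 (attained at k = 2)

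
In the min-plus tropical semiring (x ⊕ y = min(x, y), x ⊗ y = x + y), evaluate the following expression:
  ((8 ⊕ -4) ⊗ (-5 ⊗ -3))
((8 ⊕ -4) ⊗ (-5 ⊗ -3)) = -12

Expand innermost to outermost. Recall ⊕ takes the minimum of its arguments and ⊗ takes their sum. Working out the expression ((8 ⊕ -4) ⊗ (-5 ⊗ -3)) gives -12.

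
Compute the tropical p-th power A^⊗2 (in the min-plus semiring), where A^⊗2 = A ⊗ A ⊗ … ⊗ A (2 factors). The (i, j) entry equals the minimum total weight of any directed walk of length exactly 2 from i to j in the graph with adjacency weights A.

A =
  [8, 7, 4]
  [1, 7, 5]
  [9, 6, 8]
A^⊗2 =
  [8, 10, 12]
  [8, 8, 5]
  [7, 13, 11]

Each entry (A^⊗2)_ij equals the minimum over all length-2 walks i = v_0 → v_1 → … → v_2 = j of Σ_t A[v_t][v_{t+1}]. For example, for (i, j) = (0, 2) we minimise over 3 possible intermediate vertex sequences; the minimum is 12, attained along the walk 0 → 0 → 2.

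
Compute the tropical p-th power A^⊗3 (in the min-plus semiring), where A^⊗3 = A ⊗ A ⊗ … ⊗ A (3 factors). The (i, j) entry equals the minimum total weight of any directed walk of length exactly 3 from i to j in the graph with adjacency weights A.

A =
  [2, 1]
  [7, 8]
A^⊗3 =
  [6, 5]
  [11, 10]

Each entry (A^⊗3)_ij equals the minimum over all length-3 walks i = v_0 → v_1 → … → v_3 = j of Σ_t A[v_t][v_{t+1}]. For example, for (i, j) = (0, 1) we minimise over 4 possible intermediate vertex sequences; the minimum is 5, attained along the walk 0 → 0 → 0 → 1.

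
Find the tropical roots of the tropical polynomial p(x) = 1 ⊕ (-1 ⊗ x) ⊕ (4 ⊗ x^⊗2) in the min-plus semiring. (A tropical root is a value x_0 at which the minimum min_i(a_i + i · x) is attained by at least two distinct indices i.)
Roots: {-5, 2}

Each tropical root is a break point of the lower envelope of the lines y = a_i + i · x (there are 3 lines, with slopes 0, 1, ..., 2). Only the lines that attain the minimum somewhere contribute to roots; other lines are dominated. Here the surviving (envelope) indices are i = 2, i = 1, i = 0.
Intersections between consecutive envelope lines give the roots: for adjacent envelope indices i < j the intersection is x = (a_i − a_j) / (j − i). Reading off the sorted break points: {-5, 2}.
Verification: at each break x_0, at least two indices attain the minimum of min_i(a_i + i · x_0).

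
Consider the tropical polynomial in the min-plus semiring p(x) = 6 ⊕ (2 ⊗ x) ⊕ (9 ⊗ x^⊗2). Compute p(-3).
p(-3) = -1

A tropical monomial a ⊗ x^⊗i evaluates to a + i · x. Evaluating each term at x = -3:
  Term 0 contributes 6 + 0 · -3 = 6
  Term 1 contributes 2 + 1 · -3 = -1
  Term 2 contributes 9 + 2 · -3 = 3
p(-3) = ⊕ of these = min[6, -1, 3] = -1.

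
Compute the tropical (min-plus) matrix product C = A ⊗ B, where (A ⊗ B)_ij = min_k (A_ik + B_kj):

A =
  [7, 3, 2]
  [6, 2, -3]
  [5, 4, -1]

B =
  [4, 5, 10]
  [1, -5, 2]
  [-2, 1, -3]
A ⊗ B =
  [0, -2, -1]
  [-5, -3, -6]
  [-3, -1, -4]

Apply the min-plus product entry-by-entry:
  C[0][0] = min over k of (A[0][0] + B[0][0] = 7 + 4 = 11, A[0][1] + B[1][0] = 3 + 1 = 4, A[0][2] + B[2][0] = 2 + -2 = 0) = 0 (attained at k = 2)
  C[0][1] = min over k of (A[0][0] + B[0][1] = 7 + 5 = 12, A[0][1] + B[1][1] = 3 + -5 = -2, A[0][2] + B[2][1] = 2 + 1 = 3) = -2 (attained at k = 1)
  C[0][2] = min over k of (A[0][0] + B[0][2] = 7 + 10 = 17, A[0][1] + B[1][2] = 3 + 2 = 5, A[0][2] + B[2][2] = 2 + -3 = -1) = -1 (attained at k = 2)
  C[1][0] = min over k of (A[1][0] + B[0][0] = 6 + 4 = 10, A[1][1] + B[1][0] = 2 + 1 = 3, A[1][2] + B[2][0] = -3 + -2 = -5) = -5 (attained at k = 2)
  C[1][1] = min over k of (A[1][0] + B[0][1] = 6 + 5 = 11, A[1][1] + B[1][1] = 2 + -5 = -3, A[1][2] + B[2][1] = -3 + 1 = -2) = -3 (attained at k = 1)
  C[1][2] = min over k of (A[1][0] + B[0][2] = 6 + 10 = 16, A[1][1] + B[1][2] = 2 + 2 = 4, A[1][2] + B[2][2] = -3 + -3 = -6) = -6 (attained at k = 2)
  C[2][0] = min over k of (A[2][0] + B[0][0] = 5 + 4 = 9, A[2][1] + B[1][0] = 4 + 1 = 5, A[2][2] + B[2][0] = -1 + -2 = -3) = -3 (attained at k = 2)
  C[2][1] = min over k of (A[2][0] + B[0][1] = 5 + 5 = 10, A[2][1] + B[1][1] = 4 + -5 = -1, A[2][2] + B[2][1] = -1 + 1 = 0) = -1 (attained at k = 1)
  C[2][2] = min over k of (A[2][0] + B[0][2] = 5 + 10 = 15, A[2][1] + B[1][2] = 4 + 2 = 6, A[2][2] + B[2][2] = -1 + -3 = -4) = -4 (attained at k = 2)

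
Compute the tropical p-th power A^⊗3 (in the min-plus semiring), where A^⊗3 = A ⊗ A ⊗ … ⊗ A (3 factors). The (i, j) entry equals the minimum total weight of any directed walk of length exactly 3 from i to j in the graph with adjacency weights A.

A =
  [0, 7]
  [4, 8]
A^⊗3 =
  [0, 7]
  [4, 11]

Each entry (A^⊗3)_ij equals the minimum over all length-3 walks i = v_0 → v_1 → … → v_3 = j of Σ_t A[v_t][v_{t+1}]. For example, for (i, j) = (0, 1) we minimise over 4 possible intermediate vertex sequences; the minimum is 7, attained along the walk 0 → 0 → 0 → 1.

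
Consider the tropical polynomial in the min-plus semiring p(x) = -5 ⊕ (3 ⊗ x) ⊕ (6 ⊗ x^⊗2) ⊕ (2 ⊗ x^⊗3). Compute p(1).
p(1) = -5

A tropical monomial a ⊗ x^⊗i evaluates to a + i · x. Evaluating each term at x = 1:
  Term 0 contributes -5 + 0 · 1 = -5
  Term 1 contributes 3 + 1 · 1 = 4
  Term 2 contributes 6 + 2 · 1 = 8
  Term 3 contributes 2 + 3 · 1 = 5
p(1) = ⊕ of these = min[-5, 4, 8, 5] = -5.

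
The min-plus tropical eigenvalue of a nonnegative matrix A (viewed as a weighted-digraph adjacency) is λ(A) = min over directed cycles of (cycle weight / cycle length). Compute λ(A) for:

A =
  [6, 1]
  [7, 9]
λ(A) = 4

Enumerate directed cycles and compute their means (weight / length). Sample:
  cycle 0 → 0: weight = 6, length = 1, mean = 6/1 ≈ 6.000
  cycle 1 → 1: weight = 9, length = 1, mean = 9/1 ≈ 9.000
  cycle 0 → 1 → 0: weight = 8, length = 2, mean = 8/2 ≈ 4.000
  cycle 1 → 0 → 1: weight = 8, length = 2, mean = 8/2 ≈ 4.000
Minimum mean = 4.000, attained e.g. along the cycle 0 → 1 → 0 with weight 8 and length 2. So λ(A) = 8/2 = 4.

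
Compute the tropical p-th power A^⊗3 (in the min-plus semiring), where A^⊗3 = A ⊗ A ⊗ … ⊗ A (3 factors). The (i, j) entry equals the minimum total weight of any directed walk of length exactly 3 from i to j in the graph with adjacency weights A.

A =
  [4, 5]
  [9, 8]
A^⊗3 =
  [12, 13]
  [17, 18]

Each entry (A^⊗3)_ij equals the minimum over all length-3 walks i = v_0 → v_1 → … → v_3 = j of Σ_t A[v_t][v_{t+1}]. For example, for (i, j) = (0, 1) we minimise over 4 possible intermediate vertex sequences; the minimum is 13, attained along the walk 0 → 0 → 0 → 1.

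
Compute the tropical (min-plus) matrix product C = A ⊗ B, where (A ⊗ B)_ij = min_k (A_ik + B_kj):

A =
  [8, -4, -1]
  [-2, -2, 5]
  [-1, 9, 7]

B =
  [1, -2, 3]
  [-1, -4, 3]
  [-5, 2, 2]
A ⊗ B =
  [-6, -8, -1]
  [-3, -6, 1]
  [0, -3, 2]

Apply the min-plus product entry-by-entry:
  C[0][0] = min over k of (A[0][0] + B[0][0] = 8 + 1 = 9, A[0][1] + B[1][0] = -4 + -1 = -5, A[0][2] + B[2][0] = -1 + -5 = -6) = -6 (attained at k = 2)
  C[0][1] = min over k of (A[0][0] + B[0][1] = 8 + -2 = 6, A[0][1] + B[1][1] = -4 + -4 = -8, A[0][2] + B[2][1] = -1 + 2 = 1) = -8 (attained at k = 1)
  C[0][2] = min over k of (A[0][0] + B[0][2] = 8 + 3 = 11, A[0][1] + B[1][2] = -4 + 3 = -1, A[0][2] + B[2][2] = -1 + 2 = 1) = -1 (attained at k = 1)
  C[1][0] = min over k of (A[1][0] + B[0][0] = -2 + 1 = -1, A[1][1] + B[1][0] = -2 + -1 = -3, A[1][2] + B[2][0] = 5 + -5 = 0) = -3 (attained at k = 1)
  C[1][1] = min over k of (A[1][0] + B[0][1] = -2 + -2 = -4, A[1][1] + B[1][1] = -2 + -4 = -6, A[1][2] + B[2][1] = 5 + 2 = 7) = -6 (attained at k = 1)
  C[1][2] = min over k of (A[1][0] + B[0][2] = -2 + 3 = 1, A[1][1] + B[1][2] = -2 + 3 = 1, A[1][2] + B[2][2] = 5 + 2 = 7) = 1 (attained at k = 0)
  C[2][0] = min over k of (A[2][0] + B[0][0] = -1 + 1 = 0, A[2][1] + B[1][0] = 9 + -1 = 8, A[2][2] + B[2][0] = 7 + -5 = 2) = 0 (attained at k = 0)
  C[2][1] = min over k of (A[2][0] + B[0][1] = -1 + -2 = -3, A[2][1] + B[1][1] = 9 + -4 = 5, A[2][2] + B[2][1] = 7 + 2 = 9) = -3 (attained at k = 0)
  C[2][2] = min over k of (A[2][0] + B[0][2] = -1 + 3 = 2, A[2][1] + B[1][2] = 9 + 3 = 12, A[2][2] + B[2][2] = 7 + 2 = 9) = 2 (attained at k = 0)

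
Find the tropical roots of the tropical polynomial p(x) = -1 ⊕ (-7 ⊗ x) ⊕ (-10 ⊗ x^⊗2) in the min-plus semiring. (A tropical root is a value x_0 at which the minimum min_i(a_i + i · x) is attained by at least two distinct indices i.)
Roots: {3, 6}

Each tropical root is a break point of the lower envelope of the lines y = a_i + i · x (there are 3 lines, with slopes 0, 1, ..., 2). Only the lines that attain the minimum somewhere contribute to roots; other lines are dominated. Here the surviving (envelope) indices are i = 2, i = 1, i = 0.
Intersections between consecutive envelope lines give the roots: for adjacent envelope indices i < j the intersection is x = (a_i − a_j) / (j − i). Reading off the sorted break points: {3, 6}.
Verification: at each break x_0, at least two indices attain the minimum of min_i(a_i + i · x_0).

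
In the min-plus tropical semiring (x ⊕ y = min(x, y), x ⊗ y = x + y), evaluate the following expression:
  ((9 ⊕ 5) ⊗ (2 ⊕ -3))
((9 ⊕ 5) ⊗ (2 ⊕ -3)) = 2

Expand innermost to outermost. Recall ⊕ takes the minimum of its arguments and ⊗ takes their sum. Working out the expression ((9 ⊕ 5) ⊗ (2 ⊕ -3)) gives 2.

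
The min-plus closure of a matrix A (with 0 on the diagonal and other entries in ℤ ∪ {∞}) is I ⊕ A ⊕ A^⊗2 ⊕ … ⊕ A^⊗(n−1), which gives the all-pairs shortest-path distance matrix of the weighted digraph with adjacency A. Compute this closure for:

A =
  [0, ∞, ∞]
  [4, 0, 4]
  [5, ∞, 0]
Closure =
  [0, ∞, ∞]
  [4, 0, 4]
  [5, ∞, 0]

This is the Floyd-Warshall all-pairs shortest-path computation. For each intermediate vertex k = 0, 1, …, 2, update dist[i][j] ← min(dist[i][j], dist[i][k] + dist[k][j]). The final matrix gives, for each (i, j), the minimum total weight of any directed path from i to j (possibly empty when i = j).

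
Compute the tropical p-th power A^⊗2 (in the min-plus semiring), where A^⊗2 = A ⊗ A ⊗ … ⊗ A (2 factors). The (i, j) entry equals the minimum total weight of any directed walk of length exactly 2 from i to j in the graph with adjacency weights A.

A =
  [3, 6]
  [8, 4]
A^⊗2 =
  [6, 9]
  [11, 8]

Each entry (A^⊗2)_ij equals the minimum over all length-2 walks i = v_0 → v_1 → … → v_2 = j of Σ_t A[v_t][v_{t+1}]. For example, for (i, j) = (0, 1) we minimise over 2 possible intermediate vertex sequences; the minimum is 9, attained along the walk 0 → 0 → 1.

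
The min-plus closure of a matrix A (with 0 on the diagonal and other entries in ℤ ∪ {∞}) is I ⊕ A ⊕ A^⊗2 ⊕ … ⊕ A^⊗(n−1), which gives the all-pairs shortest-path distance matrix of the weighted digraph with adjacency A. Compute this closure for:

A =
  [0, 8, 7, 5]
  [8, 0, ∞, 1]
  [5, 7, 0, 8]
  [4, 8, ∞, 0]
Closure =
  [0, 8, 7, 5]
  [5, 0, 12, 1]
  [5, 7, 0, 8]
  [4, 8, 11, 0]

This is the Floyd-Warshall all-pairs shortest-path computation. For each intermediate vertex k = 0, 1, …, 3, update dist[i][j] ← min(dist[i][j], dist[i][k] + dist[k][j]). The final matrix gives, for each (i, j), the minimum total weight of any directed path from i to j (possibly empty when i = j).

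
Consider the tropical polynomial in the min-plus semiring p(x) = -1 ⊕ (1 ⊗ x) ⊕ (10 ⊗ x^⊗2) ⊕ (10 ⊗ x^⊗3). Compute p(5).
p(5) = -1

A tropical monomial a ⊗ x^⊗i evaluates to a + i · x. Evaluating each term at x = 5:
  Term 0 contributes -1 + 0 · 5 = -1
  Term 1 contributes 1 + 1 · 5 = 6
  Term 2 contributes 10 + 2 · 5 = 20
  Term 3 contributes 10 + 3 · 5 = 25
p(5) = ⊕ of these = min[-1, 6, 20, 25] = -1.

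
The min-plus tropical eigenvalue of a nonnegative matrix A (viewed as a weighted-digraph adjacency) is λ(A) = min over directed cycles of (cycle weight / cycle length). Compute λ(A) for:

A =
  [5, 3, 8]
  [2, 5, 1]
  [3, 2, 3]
λ(A) = 3/2

Enumerate directed cycles and compute their means (weight / length). Sample:
  cycle 0 → 0: weight = 5, length = 1, mean = 5/1 ≈ 5.000
  cycle 1 → 1: weight = 5, length = 1, mean = 5/1 ≈ 5.000
  cycle 2 → 2: weight = 3, length = 1, mean = 3/1 ≈ 3.000
  cycle 0 → 1 → 0: weight = 5, length = 2, mean = 5/2 ≈ 2.500
  cycle 0 → 2 → 0: weight = 11, length = 2, mean = 11/2 ≈ 5.500
  cycle 1 → 0 → 1: weight = 5, length = 2, mean = 5/2 ≈ 2.500
Minimum mean = 1.500, attained e.g. along the cycle 1 → 2 → 1 with weight 3 and length 2. So λ(A) = 3/2 = 3/2.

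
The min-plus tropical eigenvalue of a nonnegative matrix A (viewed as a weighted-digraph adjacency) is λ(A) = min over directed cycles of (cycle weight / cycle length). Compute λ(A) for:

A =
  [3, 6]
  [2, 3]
λ(A) = 3

Enumerate directed cycles and compute their means (weight / length). Sample:
  cycle 0 → 0: weight = 3, length = 1, mean = 3/1 ≈ 3.000
  cycle 1 → 1: weight = 3, length = 1, mean = 3/1 ≈ 3.000
  cycle 0 → 1 → 0: weight = 8, length = 2, mean = 8/2 ≈ 4.000
  cycle 1 → 0 → 1: weight = 8, length = 2, mean = 8/2 ≈ 4.000
Minimum mean = 3.000, attained e.g. along the cycle 0 → 0 with weight 3 and length 1. So λ(A) = 3/1 = 3.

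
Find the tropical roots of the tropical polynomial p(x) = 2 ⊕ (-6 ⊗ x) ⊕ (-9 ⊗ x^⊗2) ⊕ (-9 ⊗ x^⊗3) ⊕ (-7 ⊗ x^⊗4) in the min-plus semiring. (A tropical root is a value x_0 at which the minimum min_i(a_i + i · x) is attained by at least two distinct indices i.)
Roots: {-2, 0, 3, 8}

Each tropical root is a break point of the lower envelope of the lines y = a_i + i · x (there are 5 lines, with slopes 0, 1, ..., 4). Only the lines that attain the minimum somewhere contribute to roots; other lines are dominated. Here the surviving (envelope) indices are i = 4, i = 3, i = 2, i = 1, i = 0.
Intersections between consecutive envelope lines give the roots: for adjacent envelope indices i < j the intersection is x = (a_i − a_j) / (j − i). Reading off the sorted break points: {-2, 0, 3, 8}.
Verification: at each break x_0, at least two indices attain the minimum of min_i(a_i + i · x_0).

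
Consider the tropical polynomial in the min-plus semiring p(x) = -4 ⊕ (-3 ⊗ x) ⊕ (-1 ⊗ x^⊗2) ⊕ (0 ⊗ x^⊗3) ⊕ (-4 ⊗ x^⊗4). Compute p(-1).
p(-1) = -8

A tropical monomial a ⊗ x^⊗i evaluates to a + i · x. Evaluating each term at x = -1:
  Term 0 contributes -4 + 0 · -1 = -4
  Term 1 contributes -3 + 1 · -1 = -4
  Term 2 contributes -1 + 2 · -1 = -3
  Term 3 contributes 0 + 3 · -1 = -3
  Term 4 contributes -4 + 4 · -1 = -8
p(-1) = ⊕ of these = min[-4, -4, -3, -3, -8] = -8.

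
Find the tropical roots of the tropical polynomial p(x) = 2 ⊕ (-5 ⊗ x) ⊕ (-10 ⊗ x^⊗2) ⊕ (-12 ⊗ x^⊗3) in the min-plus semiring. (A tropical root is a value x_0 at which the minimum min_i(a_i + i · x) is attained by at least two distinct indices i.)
Roots: {2, 5, 7}

Each tropical root is a break point of the lower envelope of the lines y = a_i + i · x (there are 4 lines, with slopes 0, 1, ..., 3). Only the lines that attain the minimum somewhere contribute to roots; other lines are dominated. Here the surviving (envelope) indices are i = 3, i = 2, i = 1, i = 0.
Intersections between consecutive envelope lines give the roots: for adjacent envelope indices i < j the intersection is x = (a_i − a_j) / (j − i). Reading off the sorted break points: {2, 5, 7}.
Verification: at each break x_0, at least two indices attain the minimum of min_i(a_i + i · x_0).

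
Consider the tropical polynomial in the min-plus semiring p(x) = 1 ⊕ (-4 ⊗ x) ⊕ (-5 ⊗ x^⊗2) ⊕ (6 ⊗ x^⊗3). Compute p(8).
p(8) = 1

A tropical monomial a ⊗ x^⊗i evaluates to a + i · x. Evaluating each term at x = 8:
  Term 0 contributes 1 + 0 · 8 = 1
  Term 1 contributes -4 + 1 · 8 = 4
  Term 2 contributes -5 + 2 · 8 = 11
  Term 3 contributes 6 + 3 · 8 = 30
p(8) = ⊕ of these = min[1, 4, 11, 30] = 1.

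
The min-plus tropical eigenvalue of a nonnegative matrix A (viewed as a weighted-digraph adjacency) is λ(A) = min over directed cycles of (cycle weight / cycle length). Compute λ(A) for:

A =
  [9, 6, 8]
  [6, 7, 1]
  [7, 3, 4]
λ(A) = 2

Enumerate directed cycles and compute their means (weight / length). Sample:
  cycle 0 → 0: weight = 9, length = 1, mean = 9/1 ≈ 9.000
  cycle 1 → 1: weight = 7, length = 1, mean = 7/1 ≈ 7.000
  cycle 2 → 2: weight = 4, length = 1, mean = 4/1 ≈ 4.000
  cycle 0 → 1 → 0: weight = 12, length = 2, mean = 12/2 ≈ 6.000
  cycle 0 → 2 → 0: weight = 15, length = 2, mean = 15/2 ≈ 7.500
  cycle 1 → 0 → 1: weight = 12, length = 2, mean = 12/2 ≈ 6.000
Minimum mean = 2.000, attained e.g. along the cycle 1 → 2 → 1 with weight 4 and length 2. So λ(A) = 4/2 = 2.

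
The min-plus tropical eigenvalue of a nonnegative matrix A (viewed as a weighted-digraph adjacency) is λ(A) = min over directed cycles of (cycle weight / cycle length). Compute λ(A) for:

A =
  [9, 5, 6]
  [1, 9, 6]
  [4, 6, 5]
λ(A) = 3

Enumerate directed cycles and compute their means (weight / length). Sample:
  cycle 0 → 0: weight = 9, length = 1, mean = 9/1 ≈ 9.000
  cycle 1 → 1: weight = 9, length = 1, mean = 9/1 ≈ 9.000
  cycle 2 → 2: weight = 5, length = 1, mean = 5/1 ≈ 5.000
  cycle 0 → 1 → 0: weight = 6, length = 2, mean = 6/2 ≈ 3.000
  cycle 0 → 2 → 0: weight = 10, length = 2, mean = 10/2 ≈ 5.000
  cycle 1 → 0 → 1: weight = 6, length = 2, mean = 6/2 ≈ 3.000
Minimum mean = 3.000, attained e.g. along the cycle 0 → 1 → 0 with weight 6 and length 2. So λ(A) = 6/2 = 3.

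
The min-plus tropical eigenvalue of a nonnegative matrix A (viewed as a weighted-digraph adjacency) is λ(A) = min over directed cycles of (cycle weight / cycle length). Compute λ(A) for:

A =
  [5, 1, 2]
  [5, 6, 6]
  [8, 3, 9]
λ(A) = 3

Enumerate directed cycles and compute their means (weight / length). Sample:
  cycle 0 → 0: weight = 5, length = 1, mean = 5/1 ≈ 5.000
  cycle 1 → 1: weight = 6, length = 1, mean = 6/1 ≈ 6.000
  cycle 2 → 2: weight = 9, length = 1, mean = 9/1 ≈ 9.000
  cycle 0 → 1 → 0: weight = 6, length = 2, mean = 6/2 ≈ 3.000
  cycle 0 → 2 → 0: weight = 10, length = 2, mean = 10/2 ≈ 5.000
  cycle 1 → 0 → 1: weight = 6, length = 2, mean = 6/2 ≈ 3.000
Minimum mean = 3.000, attained e.g. along the cycle 0 → 1 → 0 with weight 6 and length 2. So λ(A) = 6/2 = 3.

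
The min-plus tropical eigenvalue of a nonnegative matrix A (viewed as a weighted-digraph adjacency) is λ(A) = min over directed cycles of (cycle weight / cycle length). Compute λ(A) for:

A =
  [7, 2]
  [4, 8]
λ(A) = 3

Enumerate directed cycles and compute their means (weight / length). Sample:
  cycle 0 → 0: weight = 7, length = 1, mean = 7/1 ≈ 7.000
  cycle 1 → 1: weight = 8, length = 1, mean = 8/1 ≈ 8.000
  cycle 0 → 1 → 0: weight = 6, length = 2, mean = 6/2 ≈ 3.000
  cycle 1 → 0 → 1: weight = 6, length = 2, mean = 6/2 ≈ 3.000
Minimum mean = 3.000, attained e.g. along the cycle 0 → 1 → 0 with weight 6 and length 2. So λ(A) = 6/2 = 3.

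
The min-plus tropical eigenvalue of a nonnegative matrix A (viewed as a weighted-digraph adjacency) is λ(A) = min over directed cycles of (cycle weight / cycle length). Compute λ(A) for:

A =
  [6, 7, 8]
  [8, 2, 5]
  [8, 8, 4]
λ(A) = 2

Enumerate directed cycles and compute their means (weight / length). Sample:
  cycle 0 → 0: weight = 6, length = 1, mean = 6/1 ≈ 6.000
  cycle 1 → 1: weight = 2, length = 1, mean = 2/1 ≈ 2.000
  cycle 2 → 2: weight = 4, length = 1, mean = 4/1 ≈ 4.000
  cycle 0 → 1 → 0: weight = 15, length = 2, mean = 15/2 ≈ 7.500
  cycle 0 → 2 → 0: weight = 16, length = 2, mean = 16/2 ≈ 8.000
  cycle 1 → 0 → 1: weight = 15, length = 2, mean = 15/2 ≈ 7.500
Minimum mean = 2.000, attained e.g. along the cycle 1 → 1 with weight 2 and length 1. So λ(A) = 2/1 = 2.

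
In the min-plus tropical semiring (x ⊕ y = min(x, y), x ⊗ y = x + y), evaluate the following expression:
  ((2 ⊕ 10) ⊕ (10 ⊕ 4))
((2 ⊕ 10) ⊕ (10 ⊕ 4)) = 2

Expand innermost to outermost. Recall ⊕ takes the minimum of its arguments and ⊗ takes their sum. Working out the expression ((2 ⊕ 10) ⊕ (10 ⊕ 4)) gives 2.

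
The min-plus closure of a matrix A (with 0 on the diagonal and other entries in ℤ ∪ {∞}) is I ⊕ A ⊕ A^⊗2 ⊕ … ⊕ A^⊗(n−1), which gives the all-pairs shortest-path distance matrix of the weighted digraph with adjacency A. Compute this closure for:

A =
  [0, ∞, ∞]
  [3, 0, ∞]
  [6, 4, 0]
Closure =
  [0, ∞, ∞]
  [3, 0, ∞]
  [6, 4, 0]

This is the Floyd-Warshall all-pairs shortest-path computation. For each intermediate vertex k = 0, 1, …, 2, update dist[i][j] ← min(dist[i][j], dist[i][k] + dist[k][j]). The final matrix gives, for each (i, j), the minimum total weight of any directed path from i to j (possibly empty when i = j).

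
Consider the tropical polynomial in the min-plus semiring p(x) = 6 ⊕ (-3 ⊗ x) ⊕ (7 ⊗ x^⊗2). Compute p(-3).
p(-3) = -6

A tropical monomial a ⊗ x^⊗i evaluates to a + i · x. Evaluating each term at x = -3:
  Term 0 contributes 6 + 0 · -3 = 6
  Term 1 contributes -3 + 1 · -3 = -6
  Term 2 contributes 7 + 2 · -3 = 1
p(-3) = ⊕ of these = min[6, -6, 1] = -6.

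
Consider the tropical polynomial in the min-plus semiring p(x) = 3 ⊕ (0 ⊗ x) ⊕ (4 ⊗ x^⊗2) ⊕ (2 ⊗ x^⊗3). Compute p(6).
p(6) = 3

A tropical monomial a ⊗ x^⊗i evaluates to a + i · x. Evaluating each term at x = 6:
  Term 0 contributes 3 + 0 · 6 = 3
  Term 1 contributes 0 + 1 · 6 = 6
  Term 2 contributes 4 + 2 · 6 = 16
  Term 3 contributes 2 + 3 · 6 = 20
p(6) = ⊕ of these = min[3, 6, 16, 20] = 3.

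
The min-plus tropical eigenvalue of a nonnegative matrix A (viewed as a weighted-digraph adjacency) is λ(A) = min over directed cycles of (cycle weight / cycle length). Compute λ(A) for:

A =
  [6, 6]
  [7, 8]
λ(A) = 6

Enumerate directed cycles and compute their means (weight / length). Sample:
  cycle 0 → 0: weight = 6, length = 1, mean = 6/1 ≈ 6.000
  cycle 1 → 1: weight = 8, length = 1, mean = 8/1 ≈ 8.000
  cycle 0 → 1 → 0: weight = 13, length = 2, mean = 13/2 ≈ 6.500
  cycle 1 → 0 → 1: weight = 13, length = 2, mean = 13/2 ≈ 6.500
Minimum mean = 6.000, attained e.g. along the cycle 0 → 0 with weight 6 and length 1. So λ(A) = 6/1 = 6.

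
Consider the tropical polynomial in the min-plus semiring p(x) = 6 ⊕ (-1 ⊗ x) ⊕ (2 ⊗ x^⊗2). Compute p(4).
p(4) = 3

A tropical monomial a ⊗ x^⊗i evaluates to a + i · x. Evaluating each term at x = 4:
  Term 0 contributes 6 + 0 · 4 = 6
  Term 1 contributes -1 + 1 · 4 = 3
  Term 2 contributes 2 + 2 · 4 = 10
p(4) = ⊕ of these = min[6, 3, 10] = 3.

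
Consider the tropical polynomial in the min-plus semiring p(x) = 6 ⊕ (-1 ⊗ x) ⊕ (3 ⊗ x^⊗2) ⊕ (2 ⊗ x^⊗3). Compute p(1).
p(1) = 0

A tropical monomial a ⊗ x^⊗i evaluates to a + i · x. Evaluating each term at x = 1:
  Term 0 contributes 6 + 0 · 1 = 6
  Term 1 contributes -1 + 1 · 1 = 0
  Term 2 contributes 3 + 2 · 1 = 5
  Term 3 contributes 2 + 3 · 1 = 5
p(1) = ⊕ of these = min[6, 0, 5, 5] = 0.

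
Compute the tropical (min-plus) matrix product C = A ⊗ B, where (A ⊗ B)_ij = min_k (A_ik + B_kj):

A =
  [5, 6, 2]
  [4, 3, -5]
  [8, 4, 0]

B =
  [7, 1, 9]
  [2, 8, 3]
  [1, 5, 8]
A ⊗ B =
  [3, 6, 9]
  [-4, 0, 3]
  [1, 5, 7]

Apply the min-plus product entry-by-entry:
  C[0][0] = min over k of (A[0][0] + B[0][0] = 5 + 7 = 12, A[0][1] + B[1][0] = 6 + 2 = 8, A[0][2] + B[2][0] = 2 + 1 = 3) = 3 (attained at k = 2)
  C[0][1] = min over k of (A[0][0] + B[0][1] = 5 + 1 = 6, A[0][1] + B[1][1] = 6 + 8 = 14, A[0][2] + B[2][1] = 2 + 5 = 7) = 6 (attained at k = 0)
  C[0][2] = min over k of (A[0][0] + B[0][2] = 5 + 9 = 14, A[0][1] + B[1][2] = 6 + 3 = 9, A[0][2] + B[2][2] = 2 + 8 = 10) = 9 (attained at k = 1)
  C[1][0] = min over k of (A[1][0] + B[0][0] = 4 + 7 = 11, A[1][1] + B[1][0] = 3 + 2 = 5, A[1][2] + B[2][0] = -5 + 1 = -4) = -4 (attained at k = 2)
  C[1][1] = min over k of (A[1][0] + B[0][1] = 4 + 1 = 5, A[1][1] + B[1][1] = 3 + 8 = 11, A[1][2] + B[2][1] = -5 + 5 = 0) = 0 (attained at k = 2)
  C[1][2] = min over k of (A[1][0] + B[0][2] = 4 + 9 = 13, A[1][1] + B[1][2] = 3 + 3 = 6, A[1][2] + B[2][2] = -5 + 8 = 3) = 3 (attained at k = 2)
  C[2][0] = min over k of (A[2][0] + B[0][0] = 8 + 7 = 15, A[2][1] + B[1][0] = 4 + 2 = 6, A[2][2] + B[2][0] = 0 + 1 = 1) = 1 (attained at k = 2)
  C[2][1] = min over k of (A[2][0] + B[0][1] = 8 + 1 = 9, A[2][1] + B[1][1] = 4 + 8 = 12, A[2][2] + B[2][1] = 0 + 5 = 5) = 5 (attained at k = 2)
  C[2][2] = min over k of (A[2][0] + B[0][2] = 8 + 9 = 17, A[2][1] + B[1][2] = 4 + 3 = 7, A[2][2] + B[2][2] = 0 + 8 = 8) = 7 (attained at k = 1)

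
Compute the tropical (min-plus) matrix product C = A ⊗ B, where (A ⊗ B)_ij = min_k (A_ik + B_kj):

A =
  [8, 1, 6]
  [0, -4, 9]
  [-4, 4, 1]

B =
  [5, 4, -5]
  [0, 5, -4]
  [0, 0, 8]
A ⊗ B =
  [1, 6, -3]
  [-4, 1, -8]
  [1, 0, -9]

Apply the min-plus product entry-by-entry:
  C[0][0] = min over k of (A[0][0] + B[0][0] = 8 + 5 = 13, A[0][1] + B[1][0] = 1 + 0 = 1, A[0][2] + B[2][0] = 6 + 0 = 6) = 1 (attained at k = 1)
  C[0][1] = min over k of (A[0][0] + B[0][1] = 8 + 4 = 12, A[0][1] + B[1][1] = 1 + 5 = 6, A[0][2] + B[2][1] = 6 + 0 = 6) = 6 (attained at k = 1)
  C[0][2] = min over k of (A[0][0] + B[0][2] = 8 + -5 = 3, A[0][1] + B[1][2] = 1 + -4 = -3, A[0][2] + B[2][2] = 6 + 8 = 14) = -3 (attained at k = 1)
  C[1][0] = min over k of (A[1][0] + B[0][0] = 0 + 5 = 5, A[1][1] + B[1][0] = -4 + 0 = -4, A[1][2] + B[2][0] = 9 + 0 = 9) = -4 (attained at k = 1)
  C[1][1] = min over k of (A[1][0] + B[0][1] = 0 + 4 = 4, A[1][1] + B[1][1] = -4 + 5 = 1, A[1][2] + B[2][1] = 9 + 0 = 9) = 1 (attained at k = 1)
  C[1][2] = min over k of (A[1][0] + B[0][2] = 0 + -5 = -5, A[1][1] + B[1][2] = -4 + -4 = -8, A[1][2] + B[2][2] = 9 + 8 = 17) = -8 (attained at k = 1)
  C[2][0] = min over k of (A[2][0] + B[0][0] = -4 + 5 = 1, A[2][1] + B[1][0] = 4 + 0 = 4, A[2][2] + B[2][0] = 1 + 0 = 1) = 1 (attained at k = 0)
  C[2][1] = min over k of (A[2][0] + B[0][1] = -4 + 4 = 0, A[2][1] + B[1][1] = 4 + 5 = 9, A[2][2] + B[2][1] = 1 + 0 = 1) = 0 (attained at k = 0)
  C[2][2] = min over k of (A[2][0] + B[0][2] = -4 + -5 = -9, A[2][1] + B[1][2] = 4 + -4 = 0, A[2][2] + B[2][2] = 1 + 8 = 9) = -9 (attained at k = 0)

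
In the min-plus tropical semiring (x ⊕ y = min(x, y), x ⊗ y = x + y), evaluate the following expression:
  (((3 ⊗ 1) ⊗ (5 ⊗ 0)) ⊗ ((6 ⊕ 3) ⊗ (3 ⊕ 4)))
(((3 ⊗ 1) ⊗ (5 ⊗ 0)) ⊗ ((6 ⊕ 3) ⊗ (3 ⊕ 4))) = 15

Expand innermost to outermost. Recall ⊕ takes the minimum of its arguments and ⊗ takes their sum. Working out the expression (((3 ⊗ 1) ⊗ (5 ⊗ 0)) ⊗ ((6 ⊕ 3) ⊗ (3 ⊕ 4))) gives 15.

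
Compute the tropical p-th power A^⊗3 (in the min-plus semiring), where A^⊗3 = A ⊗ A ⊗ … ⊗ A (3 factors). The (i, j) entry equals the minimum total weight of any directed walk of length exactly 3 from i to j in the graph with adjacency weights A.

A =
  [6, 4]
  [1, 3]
A^⊗3 =
  [8, 9]
  [6, 8]

Each entry (A^⊗3)_ij equals the minimum over all length-3 walks i = v_0 → v_1 → … → v_3 = j of Σ_t A[v_t][v_{t+1}]. For example, for (i, j) = (0, 1) we minimise over 4 possible intermediate vertex sequences; the minimum is 9, attained along the walk 0 → 1 → 0 → 1.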